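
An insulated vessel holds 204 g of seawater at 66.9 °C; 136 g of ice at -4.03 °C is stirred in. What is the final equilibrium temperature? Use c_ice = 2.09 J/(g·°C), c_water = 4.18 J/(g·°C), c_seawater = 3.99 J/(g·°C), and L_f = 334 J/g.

Setting the total heat transfer to zero:
warm ice to 0 °C: 136·2.09·(0 − (-4.03)) = 1145.5
  fusion: m_ice L_f = 136·334 = 45424
  meltwater 0→T: 136·4.18·T = 568.48 T
  seawater cools: 204·3.99·(T − 66.9) = 813.96(T − 66.9)
1382.4 T = 54454 − 46569 = 7884.4
T ≈ 5.70 °C. Since T > 0 °C, the all-ice-melts assumption holds.

T_f ≈ 5.7 °C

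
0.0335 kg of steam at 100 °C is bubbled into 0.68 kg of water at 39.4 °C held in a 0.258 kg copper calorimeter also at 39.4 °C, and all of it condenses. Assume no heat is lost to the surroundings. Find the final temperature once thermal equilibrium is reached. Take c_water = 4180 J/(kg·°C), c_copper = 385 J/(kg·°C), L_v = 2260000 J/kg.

Conservation of energy gives ΣQ = 0:
latent heat released on condensation: 0.0335·2260000 = 75710
  condensate cools 100→T: 0.0335·4180·(T − 100) = 140.03(T − 100)
  original water: 2842.4(T − 39.4)
  cup: 99.33(T − 39.4)
3081.8 T = 75710 + 14003 + 115904 = 205617
T ≈ 66.72 °C, under the boiling point, so the assumption holds.

T_f ≈ 66.7 °C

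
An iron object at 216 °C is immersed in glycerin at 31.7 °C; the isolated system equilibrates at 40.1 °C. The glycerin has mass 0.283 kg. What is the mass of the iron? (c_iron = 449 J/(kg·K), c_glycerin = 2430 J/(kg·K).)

Taking heat into each body as positive, Σ m c ΔT = 0:
m×449×(40.1 − 216) + 0.283×2430×(40.1 − 31.7) = 0
-78979 m = -5776.6
m = -5776.6/-78979 ≈ 0.07314 kg

m ≈ 0.0731 kg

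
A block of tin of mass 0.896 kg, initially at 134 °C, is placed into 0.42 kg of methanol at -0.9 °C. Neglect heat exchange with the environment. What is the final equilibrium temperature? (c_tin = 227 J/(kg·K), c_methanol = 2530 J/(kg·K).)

T_f ≈ 20.8 °C

Conservation of energy gives ΣQ = 0:
0.896×227×(T − 134) + 0.42×2530×(T − (-0.9)) = 0
(203.39 + 1062.6) T = 203.39×134 + 1062.6×(-0.9)
T = 26298/1266 ≈ 20.77 °C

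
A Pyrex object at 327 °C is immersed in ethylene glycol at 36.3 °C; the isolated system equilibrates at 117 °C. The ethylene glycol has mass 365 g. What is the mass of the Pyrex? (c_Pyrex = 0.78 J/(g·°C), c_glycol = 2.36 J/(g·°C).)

|Q_Pyrex| = |Q_glycol|:
m·0.78·(327 − 117) = 365·2.36·(117 − 36.3)
163.8 m = 69515  ⇒  m ≈ 424.4 g

m ≈ 424 g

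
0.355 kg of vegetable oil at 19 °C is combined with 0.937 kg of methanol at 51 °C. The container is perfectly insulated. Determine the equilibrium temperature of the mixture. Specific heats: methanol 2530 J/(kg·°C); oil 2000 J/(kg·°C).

Let T be the final temperature. ΣQ_i = 0:
0.937×2530×(T − 51) + 0.355×2000×(T − 19) = 0
2370.6(T − 51) + 710(T − 19) = 0
(2370.6 + 710) T = 2370.6×51 + 710×19
T ≈ 43.62 °C

T_f ≈ 43.6 °C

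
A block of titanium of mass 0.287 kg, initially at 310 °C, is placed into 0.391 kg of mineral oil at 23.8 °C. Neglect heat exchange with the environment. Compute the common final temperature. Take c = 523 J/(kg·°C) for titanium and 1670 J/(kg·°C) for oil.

Taking heat into each body as positive, Σ m c ΔT = 0:
0.287×523×(T − 310) + 0.391×1670×(T − 23.8) = 0
150.1(T − 310) + 652.97(T − 23.8) = 0
(150.1 + 652.97) T = 150.1×310 + 652.97×23.8
T = 62072/803.07 ≈ 77.29 °C

T_f ≈ 77.3 °C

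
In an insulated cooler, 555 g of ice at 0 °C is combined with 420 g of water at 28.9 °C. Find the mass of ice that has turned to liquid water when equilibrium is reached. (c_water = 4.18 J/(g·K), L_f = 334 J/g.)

m_melted ≈ 152 g

Heat available from the water dropping to 0 °C: 420×4.18×28.9 = 50737 J.
To melt every bit of ice: 555×334 = 185370 J.
Since 50737 < 185370 J, not all the ice melts; equilibrium is at 0 °C.
m_melt = 50737 / L_f = 151.9 g.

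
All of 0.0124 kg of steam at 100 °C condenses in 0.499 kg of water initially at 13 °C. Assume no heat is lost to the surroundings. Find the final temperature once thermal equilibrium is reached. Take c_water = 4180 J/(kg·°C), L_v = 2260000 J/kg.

T_f ≈ 28.2 °C

Conservation of energy gives ΣQ = 0:
condense steam: −0.0124×2260000 = −28024
  condensed water 100 °C→T: 51.83(T − 100)
  water warms: 0.499×4180×(T − 13) = 2085.8(T − 13)
2137.7 T = 28024 + 5183.2 + 27116 = 60323
T ≈ 28.22 °C, under the boiling point, so the assumption holds.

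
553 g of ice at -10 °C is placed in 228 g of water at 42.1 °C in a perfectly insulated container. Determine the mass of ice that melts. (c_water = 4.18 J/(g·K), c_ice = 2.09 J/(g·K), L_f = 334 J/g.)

m_melted ≈ 85.5 g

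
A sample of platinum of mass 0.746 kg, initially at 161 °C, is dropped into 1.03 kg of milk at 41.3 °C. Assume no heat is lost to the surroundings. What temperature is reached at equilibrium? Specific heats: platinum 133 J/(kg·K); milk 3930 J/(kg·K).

T_f ≈ 44.2 °C

Heat gained plus heat lost sum to zero:
0.746*133*(T − 161) + 1.03*3930*(T − 41.3) = 0
4147.1 T = 183152
T = 183152 / 4147.1 = 44.2 °C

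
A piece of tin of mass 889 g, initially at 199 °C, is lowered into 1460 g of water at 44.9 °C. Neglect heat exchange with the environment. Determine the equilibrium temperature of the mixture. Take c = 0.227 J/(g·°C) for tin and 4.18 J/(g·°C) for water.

T_f ≈ 49.8 °C

|Q_tin| = |Q_water|:
889*0.227*(199 − T) = 1460*4.18*(T − 44.9)
201.8(199 − T) = 6102.8(T − 44.9)
6304.6 T = 314175  ⇒  T ≈ 49.83 °C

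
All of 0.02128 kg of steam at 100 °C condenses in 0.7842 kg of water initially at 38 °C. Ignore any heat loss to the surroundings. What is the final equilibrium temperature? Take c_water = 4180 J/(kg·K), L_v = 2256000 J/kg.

Net heat exchanged in the isolated system is zero:
latent heat released on condensation: 0.02128·2256000 = 48008; condensed water 100 °C→T: 88.95(T − 100); water warms: 0.7842·4180·(T − 38) = 3278(T − 38)
3366.9 T = 48008 + 8895 + 124562 = 181465
T ≈ 53.90 °C — below 100 °C, confirming all the steam condensed.

T_f ≈ 53.9 °C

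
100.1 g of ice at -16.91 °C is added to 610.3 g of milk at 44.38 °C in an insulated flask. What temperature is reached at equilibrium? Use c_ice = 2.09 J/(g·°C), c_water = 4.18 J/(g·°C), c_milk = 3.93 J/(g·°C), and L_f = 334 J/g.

Conservation of energy gives ΣQ = 0:
warm ice to 0 °C: 100.1·2.09·(0 − (-16.91)) = 3537.7; fusion: m_ice L_f = 100.1·334 = 33433; meltwater 0→T: 100.1·4.18·T = 418.42 T; milk: 2398.5(T − 44.38)
2816.9 T = 106444 − 36971 = 69473
T ≈ 24.66 °C — above 0 °C, consistent with complete melting.

T_f ≈ 24.7 °C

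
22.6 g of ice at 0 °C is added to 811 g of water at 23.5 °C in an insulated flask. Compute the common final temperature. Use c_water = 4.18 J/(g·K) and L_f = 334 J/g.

T_f ≈ 20.7 °C

Conservation of energy gives ΣQ = 0:
melt ice: 22.6·334 = 7548.4
  warm the meltwater: 94.47 T
  water cools: 811·4.18·(T − 23.5) = 3390(T − 23.5)
3484.4 T = 79665 − 7548.4 = 72116
T ≈ 20.70 °C (positive, so assuming full melt was valid).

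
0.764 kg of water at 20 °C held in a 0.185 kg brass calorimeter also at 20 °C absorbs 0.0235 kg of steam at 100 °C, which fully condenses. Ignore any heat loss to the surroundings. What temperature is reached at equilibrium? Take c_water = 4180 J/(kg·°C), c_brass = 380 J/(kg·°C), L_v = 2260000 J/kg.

Conservation of energy gives ΣQ = 0:
condense steam: −0.0235·2260000 = −53110; condensed water 100 °C→T: 98.23(T − 100); water warms: 0.764·4180·(T − 20) = 3193.5(T − 20); cup: 70.3(T − 20)
3362.1 T = 53110 + 9823 + 65276 = 128209
T ≈ 38.13 °C — below 100 °C, confirming all the steam condensed.

T_f ≈ 38.1 °C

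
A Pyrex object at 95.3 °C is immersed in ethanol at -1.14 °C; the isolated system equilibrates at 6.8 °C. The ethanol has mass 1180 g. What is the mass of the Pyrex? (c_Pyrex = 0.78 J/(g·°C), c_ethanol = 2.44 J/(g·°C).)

Heat lost by the Pyrex = heat gained by the ethanol:
m·0.78·(95.3 − 6.8) = 1180·2.44·(6.8 − (-1.14))
69.03 m = 22861  ⇒  m ≈ 331.2 g

m ≈ 331 g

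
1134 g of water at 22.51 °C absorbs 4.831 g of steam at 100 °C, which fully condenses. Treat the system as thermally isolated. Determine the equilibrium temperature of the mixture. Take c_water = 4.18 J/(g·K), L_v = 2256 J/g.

T_f ≈ 25.1 °C

Setting the total heat transfer to zero:
latent heat released on condensation: 4.831×2256 = 10899
  condensate cools 100→T: 4.831×4.18×(T − 100) = 20.19(T − 100)
  original water: 4740.1(T − 22.51)
4760.3 T = 10899 + 2019.4 + 106700 = 119618
T ≈ 25.13 °C — below 100 °C, confirming all the steam condensed.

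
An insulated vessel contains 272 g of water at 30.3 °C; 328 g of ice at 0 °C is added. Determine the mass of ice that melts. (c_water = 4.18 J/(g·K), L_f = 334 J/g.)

Heat available from the water dropping to 0 °C: 272×4.18×30.3 = 34450 J.
Fully melting the ice requires m_ice L_f = 328×334 = 109552 J.
34450 J < 109552 J, so only part of the ice melts and the system sits at 0 °C.
Mass melted = 34450/334 ≈ 103.1 g.

m_melted ≈ 103 g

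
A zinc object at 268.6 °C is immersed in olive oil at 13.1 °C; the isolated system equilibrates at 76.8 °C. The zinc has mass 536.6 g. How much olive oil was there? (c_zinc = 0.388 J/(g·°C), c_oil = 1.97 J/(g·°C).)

m ≈ 318 g

Setting the total heat transfer to zero:
536.6×0.388×(76.8 − 268.6) + m×1.97×(76.8 − 13.1) = 0
125.49 m = 39933
m = 39933/125.49 ≈ 318.2 g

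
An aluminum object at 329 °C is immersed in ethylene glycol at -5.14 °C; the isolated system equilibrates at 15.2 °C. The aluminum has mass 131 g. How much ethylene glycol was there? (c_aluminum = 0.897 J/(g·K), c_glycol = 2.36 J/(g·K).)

m ≈ 768 g

|Q_aluminum| = |Q_glycol|:
131×0.897×(329 − 15.2) = m×2.36×(15.2 − (-5.14))
48 m = 36874  ⇒  m ≈ 768.2 g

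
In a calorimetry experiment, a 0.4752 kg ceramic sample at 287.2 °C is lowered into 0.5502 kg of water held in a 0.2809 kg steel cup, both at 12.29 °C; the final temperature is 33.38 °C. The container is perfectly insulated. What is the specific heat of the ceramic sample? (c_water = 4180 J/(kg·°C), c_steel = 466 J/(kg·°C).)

Let T be the final temperature. ΣQ_i = 0:
0.4752·c·(33.38 − 287.2) + 0.5502·4180·(33.38 − 12.29) + 0.2809·466·(33.38 − 12.29) = 0
-120.62 c = -51264
c = -51264/-120.62 ≈ 425 J/(kg·°C)

c ≈ 425 J/(kg·°C)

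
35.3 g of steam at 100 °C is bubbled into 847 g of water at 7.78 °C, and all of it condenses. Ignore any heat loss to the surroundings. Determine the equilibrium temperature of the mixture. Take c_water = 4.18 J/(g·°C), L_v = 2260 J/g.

T_f ≈ 33.1 °C

Energy balance with sensible and latent terms:
steam→water at 100 °C releases m L_v = 35.3·2260 = 79778; condensate cools 100→T: 35.3·4.18·(T − 100) = 147.55(T − 100); water warms: 847·4.18·(T − 7.78) = 3540.5(T − 7.78)
3688 T = 79778 + 14755 + 27545 = 122078
T ≈ 33.10 °C (< 100 °C, so full condensation is consistent).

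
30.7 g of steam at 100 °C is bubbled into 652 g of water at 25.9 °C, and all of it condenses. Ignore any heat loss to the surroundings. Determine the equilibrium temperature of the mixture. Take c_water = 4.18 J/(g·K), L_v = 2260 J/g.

Let T be the final temperature. ΣQ_i = 0:
steam→water at 100 °C releases m L_v = 30.7×2260 = 69382
  condensed water 100 °C→T: 128.33(T − 100)
  water warms: 652×4.18×(T − 25.9) = 2725.4(T − 25.9)
2853.7 T = 69382 + 12833 + 70587 = 152801
T ≈ 53.55 °C — below 100 °C, confirming all the steam condensed.

T_f ≈ 53.5 °C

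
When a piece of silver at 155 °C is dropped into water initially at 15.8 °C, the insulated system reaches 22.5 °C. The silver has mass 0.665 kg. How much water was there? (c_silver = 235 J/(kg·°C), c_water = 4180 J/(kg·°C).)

m ≈ 0.739 kg

|Q_silver| = |Q_water|:
0.665·235·(155 − 22.5) = m·4180·(22.5 − 15.8)
28006 m = 20706  ⇒  m ≈ 0.7394 kg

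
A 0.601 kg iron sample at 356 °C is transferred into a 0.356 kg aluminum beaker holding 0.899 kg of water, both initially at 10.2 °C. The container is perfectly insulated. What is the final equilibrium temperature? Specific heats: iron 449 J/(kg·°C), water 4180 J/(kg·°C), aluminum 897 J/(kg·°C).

Heat gained plus heat lost sum to zero:
0.601×449×(T − 356) + 0.899×4180×(T − 10.2) + 0.356×897×(T − 10.2) = 0
269.85(T − 356) + 3757.8(T − 10.2) + 319.33(T − 10.2) = 0
4347 T = 137653
T = 137653/4347 ≈ 31.67 °C

T_f ≈ 31.7 °C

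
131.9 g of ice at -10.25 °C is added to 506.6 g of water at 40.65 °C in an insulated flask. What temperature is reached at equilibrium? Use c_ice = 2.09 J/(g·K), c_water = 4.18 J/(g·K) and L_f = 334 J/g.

T_f ≈ 14.7 °C

Energy conservation, ΣQ = 0:
ice -10.25→0 °C: 131.9·2.09·10.25 = 2825.6
  latent heat to melt: 131.9·334 = 44055
  meltwater 0→T: 131.9·4.18·T = 551.34 T
  water cools: 506.6·4.18·(T − 40.65) = 2117.6(T − 40.65)
2668.9 T = 86080 − 46880 = 39200
T ≈ 14.69 °C — above 0 °C, consistent with complete melting.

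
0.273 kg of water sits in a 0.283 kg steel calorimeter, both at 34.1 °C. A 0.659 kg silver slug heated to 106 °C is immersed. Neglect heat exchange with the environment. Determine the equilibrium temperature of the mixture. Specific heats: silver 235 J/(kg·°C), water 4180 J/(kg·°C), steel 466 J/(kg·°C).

Conservation of energy gives ΣQ = 0:
0.659·235·(T − 106) + 0.273·4180·(T − 34.1) + 0.283·466·(T − 34.1) = 0
1427.9 T = 59826
T = 59826 / 1427.9 = 41.9 °C

T_f ≈ 41.9 °C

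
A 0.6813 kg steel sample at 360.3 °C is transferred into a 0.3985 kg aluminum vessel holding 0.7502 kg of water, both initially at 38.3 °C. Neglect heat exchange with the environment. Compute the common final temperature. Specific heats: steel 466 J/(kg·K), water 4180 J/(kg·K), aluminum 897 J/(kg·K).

Heat gained plus heat lost sum to zero:
0.6813×466×(T − 360.3) + 0.7502×4180×(T − 38.3) + 0.3985×897×(T − 38.3) = 0
(317.49 + 3135.8 + 357.45) T = 317.49×360.3 + 3135.8×38.3 + 357.45×38.3
T ≈ 65.13 °C

T_f ≈ 65.1 °C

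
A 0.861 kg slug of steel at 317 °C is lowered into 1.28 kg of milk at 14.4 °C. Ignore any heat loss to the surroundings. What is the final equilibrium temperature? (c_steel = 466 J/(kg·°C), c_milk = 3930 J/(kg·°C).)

T_f ≈ 36.8 °C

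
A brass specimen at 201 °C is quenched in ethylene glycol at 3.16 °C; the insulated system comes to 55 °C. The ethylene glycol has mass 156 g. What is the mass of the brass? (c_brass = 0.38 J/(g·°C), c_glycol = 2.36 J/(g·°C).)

m ≈ 344 g

Setting the total heat transfer to zero:
m×0.38×(55 − 201) + 156×2.36×(55 − 3.16) = 0
-55.48 m = -19085
m = -19085/-55.48 ≈ 344 g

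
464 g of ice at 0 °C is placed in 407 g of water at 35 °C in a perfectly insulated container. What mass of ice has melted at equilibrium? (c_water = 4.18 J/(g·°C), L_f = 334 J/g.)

m_melted ≈ 178 g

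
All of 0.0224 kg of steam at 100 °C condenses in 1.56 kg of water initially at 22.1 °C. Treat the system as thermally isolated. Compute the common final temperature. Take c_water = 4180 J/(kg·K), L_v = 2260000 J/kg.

Let T be the final temperature. ΣQ_i = 0:
condense steam: −0.0224×2260000 = −50624
  condensate cools 100→T: 0.0224×4180×(T − 100) = 93.63(T − 100)
  original water: 6520.8(T − 22.1)
6614.4 T = 50624 + 9363.2 + 144110 = 204097
T ≈ 30.86 °C — below 100 °C, confirming all the steam condensed.

T_f ≈ 30.9 °C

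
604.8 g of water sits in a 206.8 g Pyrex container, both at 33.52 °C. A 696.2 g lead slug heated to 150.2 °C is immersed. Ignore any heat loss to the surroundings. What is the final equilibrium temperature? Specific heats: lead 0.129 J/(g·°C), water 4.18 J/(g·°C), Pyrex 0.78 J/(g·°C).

Conservation of energy gives ΣQ = 0:
696.2·0.129·(T − 150.2) + 604.8·4.18·(T − 33.52) + 206.8·0.78·(T − 33.52) = 0
89.81(T − 150.2) + 2528.1(T − 33.52) + 161.3(T − 33.52) = 0
2779.2 T = 103637
T = 103637/2779.2 ≈ 37.29 °C

T_f ≈ 37.3 °C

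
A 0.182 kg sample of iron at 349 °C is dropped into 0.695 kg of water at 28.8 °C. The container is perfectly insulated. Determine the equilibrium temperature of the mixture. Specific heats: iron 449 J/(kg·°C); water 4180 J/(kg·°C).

T_f ≈ 37.6 °C

Conservation of energy gives ΣQ = 0:
0.182×449×(T − 349) + 0.695×4180×(T − 28.8) = 0
81.72(T − 349) + 2905.1(T − 28.8) = 0
2986.8 T = 112186
T ≈ 37.56 °C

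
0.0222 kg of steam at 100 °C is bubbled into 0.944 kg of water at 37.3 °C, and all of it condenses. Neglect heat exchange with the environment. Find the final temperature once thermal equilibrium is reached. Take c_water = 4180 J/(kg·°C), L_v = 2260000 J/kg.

T_f ≈ 51.2 °C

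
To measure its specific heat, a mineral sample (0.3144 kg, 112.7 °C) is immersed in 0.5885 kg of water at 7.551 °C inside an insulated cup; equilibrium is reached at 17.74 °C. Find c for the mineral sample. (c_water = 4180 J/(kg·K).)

c ≈ 840 J/(kg·K)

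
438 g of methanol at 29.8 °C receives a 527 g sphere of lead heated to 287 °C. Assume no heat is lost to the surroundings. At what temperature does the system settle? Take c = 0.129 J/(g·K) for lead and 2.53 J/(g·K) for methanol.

T_f ≈ 44.7 °C

Conservation of energy gives ΣQ = 0:
527·0.129·(T − 287) + 438·2.53·(T − 29.8) = 0
1176.1 T = 52534
T = 52534/1176.1 ≈ 44.67 °C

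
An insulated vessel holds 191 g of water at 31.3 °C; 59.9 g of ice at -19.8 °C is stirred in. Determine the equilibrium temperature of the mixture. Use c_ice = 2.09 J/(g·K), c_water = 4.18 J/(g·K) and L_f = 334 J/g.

Taking heat into each body as positive, Σ m c ΔT = 0:
warm ice to 0 °C: 59.9×2.09×(0 − (-19.8)) = 2478.8; melt ice: 59.9×334 = 20007; warm the meltwater: 250.38 T; water cools: 191×4.18×(T − 31.3) = 798.38(T − 31.3)
1048.8 T = 24989 − 22485 = 2503.9
T ≈ 2.39 °C. Since T > 0 °C, the all-ice-melts assumption holds.

T_f ≈ 2.4 °C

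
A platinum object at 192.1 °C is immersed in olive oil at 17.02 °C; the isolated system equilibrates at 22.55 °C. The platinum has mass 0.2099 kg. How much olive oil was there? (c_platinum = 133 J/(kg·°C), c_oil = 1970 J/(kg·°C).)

m ≈ 0.434 kg

|Q_platinum| = |Q_oil|:
0.2099×133×(192.1 − 22.55) = m×1970×(22.55 − 17.02)
10894 m = 4733.3  ⇒  m ≈ 0.4345 kg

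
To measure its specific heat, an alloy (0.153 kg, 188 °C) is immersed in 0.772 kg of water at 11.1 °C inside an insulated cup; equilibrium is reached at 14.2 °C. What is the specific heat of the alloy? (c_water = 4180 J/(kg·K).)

m_s c (T_s − T_f) = m_water c_water (T_f − T_0):
0.153×c×(188 − 14.2) = 0.772×4180×(14.2 − 11.1)
26.59 c = 10004  ⇒  c ≈ 376.2 J/(kg·K)

c ≈ 376 J/(kg·K)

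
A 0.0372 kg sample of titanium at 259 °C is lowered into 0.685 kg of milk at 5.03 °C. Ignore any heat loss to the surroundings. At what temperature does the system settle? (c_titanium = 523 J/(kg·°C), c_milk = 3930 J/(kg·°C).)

T_f ≈ 6.9 °C

|Q_titanium| = |Q_milk|:
0.0372·523·(259 − T) = 0.685·3930·(T − 5.03)
19.46(259 − T) = 2692.1(T − 5.03)
2711.5 T = 18580  ⇒  T ≈ 6.85 °C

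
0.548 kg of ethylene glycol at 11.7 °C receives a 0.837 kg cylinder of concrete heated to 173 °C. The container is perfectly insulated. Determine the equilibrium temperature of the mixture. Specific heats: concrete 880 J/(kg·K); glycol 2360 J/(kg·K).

T_f ≈ 70.2 °C

T_f = Σ m_i c_i T_i / Σ m_i c_i:
T_f = (736.56·173 + 1293.3·11.7) / (736.56 + 1293.3)
    = 142556 / 2029.8 ≈ 70.23 °C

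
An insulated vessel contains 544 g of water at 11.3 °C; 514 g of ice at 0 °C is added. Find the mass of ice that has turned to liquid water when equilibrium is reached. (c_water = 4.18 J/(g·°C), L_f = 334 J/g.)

Cooling the water to 0 °C releases 544×4.18×11.3 = 25695 J.
Melting all 514 g of ice would need 514×334 = 171676 J.
Since 25695 < 171676 J, not all the ice melts; equilibrium is at 0 °C.
m_melted×334 = 25695  ⇒  m_melted ≈ 76.93 g.

m_melted ≈ 76.9 g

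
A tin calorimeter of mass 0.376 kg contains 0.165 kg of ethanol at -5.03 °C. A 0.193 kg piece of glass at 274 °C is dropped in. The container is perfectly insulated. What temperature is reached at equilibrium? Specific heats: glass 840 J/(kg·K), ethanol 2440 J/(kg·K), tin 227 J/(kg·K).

Setting the total heat transfer to zero:
0.193×840×(T − 274) + 0.165×2440×(T − (-5.03)) + 0.376×227×(T − (-5.03)) = 0
162.12(T − 274) + 402.6(T − (-5.03)) + 85.35(T − (-5.03)) = 0
650.07 T = 41966
T = 41966/650.07 ≈ 64.56 °C

T_f ≈ 64.6 °C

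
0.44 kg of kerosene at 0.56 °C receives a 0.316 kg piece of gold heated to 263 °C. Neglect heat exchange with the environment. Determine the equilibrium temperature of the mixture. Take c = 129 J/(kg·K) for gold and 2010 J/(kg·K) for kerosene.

T_f ≈ 12.1 °C

Set heat shed by the hot body equal to heat absorbed by the cold body:
0.316×129×(263 − T) = 0.44×2010×(T − 0.56)
40.76(263 − T) = 884.4(T − 0.56)
925.16 T = 11216  ⇒  T ≈ 12.12 °C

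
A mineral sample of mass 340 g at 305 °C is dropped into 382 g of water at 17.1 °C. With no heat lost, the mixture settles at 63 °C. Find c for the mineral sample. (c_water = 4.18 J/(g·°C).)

m_s c (T_s − T_f) = m_water c_water (T_f − T_0):
340×c×(305 − 63) = 382×4.18×(63 − 17.1)
82280 c = 73291  ⇒  c ≈ 0.8908 J/(g·°C)

c ≈ 0.891 J/(g·°C)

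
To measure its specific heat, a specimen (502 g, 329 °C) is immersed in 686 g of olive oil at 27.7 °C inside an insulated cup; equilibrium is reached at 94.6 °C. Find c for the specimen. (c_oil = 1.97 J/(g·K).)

Energy conservation, ΣQ = 0:
502·c·(94.6 − 329) + 686·1.97·(94.6 − 27.7) = 0
-117669 c = -90410
c = -90410/-117669 ≈ 0.7683 J/(g·K)

c ≈ 0.768 J/(g·K)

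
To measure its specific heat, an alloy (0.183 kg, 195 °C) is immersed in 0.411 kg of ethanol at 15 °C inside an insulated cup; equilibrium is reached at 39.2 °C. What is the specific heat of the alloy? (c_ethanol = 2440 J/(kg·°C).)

Conservation of energy gives ΣQ = 0:
0.183×c×(39.2 − 195) + 0.411×2440×(39.2 − 15) = 0
-28.51 c = -24269
c = -24269/-28.51 ≈ 851.2 J/(kg·°C)

c ≈ 851 J/(kg·°C)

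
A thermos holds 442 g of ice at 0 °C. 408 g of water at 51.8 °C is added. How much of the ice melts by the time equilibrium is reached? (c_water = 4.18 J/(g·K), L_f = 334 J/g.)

Water can give up m c ΔT = 408×4.18×51.8 = 88342 J before reaching 0 °C.
Melting all 442 g of ice would need 442×334 = 147628 J.
88342 J < 147628 J, so only part of the ice melts and the system sits at 0 °C.
Mass melted = 88342/334 ≈ 264.5 g.

m_melted ≈ 264 g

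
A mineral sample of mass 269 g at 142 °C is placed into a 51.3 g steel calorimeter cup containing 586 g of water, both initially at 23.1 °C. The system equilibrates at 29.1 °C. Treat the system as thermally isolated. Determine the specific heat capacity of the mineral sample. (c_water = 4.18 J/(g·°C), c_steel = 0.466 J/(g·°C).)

c ≈ 0.489 J/(g·°C)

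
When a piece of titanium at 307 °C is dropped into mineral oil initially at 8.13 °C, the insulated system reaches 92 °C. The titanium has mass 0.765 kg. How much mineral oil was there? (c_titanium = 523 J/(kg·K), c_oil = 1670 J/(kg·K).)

m ≈ 0.614 kg

|Q_titanium| = |Q_oil|:
0.765×523×(307 − 92) = m×1670×(92 − 8.13)
140063 m = 86020  ⇒  m ≈ 0.6142 kg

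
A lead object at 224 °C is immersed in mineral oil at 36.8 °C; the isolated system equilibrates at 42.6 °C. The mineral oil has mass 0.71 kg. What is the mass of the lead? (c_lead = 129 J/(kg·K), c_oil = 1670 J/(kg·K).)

m ≈ 0.294 kg

|Q_lead| = |Q_oil|:
m×129×(224 − 42.6) = 0.71×1670×(42.6 − 36.8)
23401 m = 6877.1  ⇒  m ≈ 0.2939 kg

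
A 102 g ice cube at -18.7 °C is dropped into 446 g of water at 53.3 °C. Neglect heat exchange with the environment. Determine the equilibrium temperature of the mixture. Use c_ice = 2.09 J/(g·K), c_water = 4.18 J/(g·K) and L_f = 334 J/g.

T_f ≈ 26.8 °C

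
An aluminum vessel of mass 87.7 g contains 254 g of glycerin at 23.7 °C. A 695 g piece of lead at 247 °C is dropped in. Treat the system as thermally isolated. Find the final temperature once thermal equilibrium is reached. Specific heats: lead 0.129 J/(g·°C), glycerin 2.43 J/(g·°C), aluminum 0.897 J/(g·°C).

T_f ≈ 49.2 °C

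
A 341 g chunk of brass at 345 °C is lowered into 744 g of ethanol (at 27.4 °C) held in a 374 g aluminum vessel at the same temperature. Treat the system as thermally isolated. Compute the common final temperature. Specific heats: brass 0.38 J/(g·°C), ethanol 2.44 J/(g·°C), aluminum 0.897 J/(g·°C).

T_f = Σ m_i c_i T_i / Σ m_i c_i:
T_f = (129.58*345 + 1815.4*27.4 + 335.48*27.4) / (129.58 + 1815.4 + 335.48)
    = 103638 / 2280.4 ≈ 45.45 °C

T_f ≈ 45.4 °C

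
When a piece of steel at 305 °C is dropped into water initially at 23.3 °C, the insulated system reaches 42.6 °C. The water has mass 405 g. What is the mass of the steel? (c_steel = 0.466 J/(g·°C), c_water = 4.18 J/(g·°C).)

|Q_steel| = |Q_water|:
m×0.466×(305 − 42.6) = 405×4.18×(42.6 − 23.3)
122.28 m = 32673  ⇒  m ≈ 267.2 g

m ≈ 267 g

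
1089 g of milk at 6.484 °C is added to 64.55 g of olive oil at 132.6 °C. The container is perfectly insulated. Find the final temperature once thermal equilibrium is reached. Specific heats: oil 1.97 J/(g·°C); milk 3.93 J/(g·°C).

Heat lost by the oil equals heat gained by the milk:
64.55·1.97·(132.6 − T) = 1089·3.93·(T − 6.484)
127.16(132.6 − T) = 4279.8(T − 6.484)
4406.9 T = 44612  ⇒  T ≈ 10.12 °C

T_f ≈ 10.1 °C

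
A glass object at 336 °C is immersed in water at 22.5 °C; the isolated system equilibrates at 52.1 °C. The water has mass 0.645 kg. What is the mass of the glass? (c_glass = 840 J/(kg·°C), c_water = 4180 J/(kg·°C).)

Heat lost by the glass = heat gained by the water:
m·840·(336 − 52.1) = 0.645·4180·(52.1 − 22.5)
238476 m = 79805  ⇒  m ≈ 0.3346 kg

m ≈ 0.335 kg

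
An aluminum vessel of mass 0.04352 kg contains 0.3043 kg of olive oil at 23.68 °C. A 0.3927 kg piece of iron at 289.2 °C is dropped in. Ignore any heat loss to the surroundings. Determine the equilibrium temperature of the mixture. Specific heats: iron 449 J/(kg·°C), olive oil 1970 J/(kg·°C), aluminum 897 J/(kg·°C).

T_f ≈ 81.1 °C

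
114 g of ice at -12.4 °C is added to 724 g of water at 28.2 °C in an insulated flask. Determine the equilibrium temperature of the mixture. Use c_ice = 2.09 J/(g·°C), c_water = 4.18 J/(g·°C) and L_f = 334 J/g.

T_f ≈ 12.7 °C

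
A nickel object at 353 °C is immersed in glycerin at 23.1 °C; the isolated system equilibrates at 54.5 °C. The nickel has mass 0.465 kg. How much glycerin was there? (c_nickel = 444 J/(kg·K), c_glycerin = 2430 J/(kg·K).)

m ≈ 0.808 kg

Conservation of energy gives ΣQ = 0:
0.465·444·(54.5 − 353) + m·2430·(54.5 − 23.1) = 0
76302 m = 61628
m = 61628/76302 ≈ 0.8077 kg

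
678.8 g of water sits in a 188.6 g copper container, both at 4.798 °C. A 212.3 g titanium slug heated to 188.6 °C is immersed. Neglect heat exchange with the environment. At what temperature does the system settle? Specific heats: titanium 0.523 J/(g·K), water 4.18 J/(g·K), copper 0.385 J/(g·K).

Net heat exchanged in the isolated system is zero:
212.3*0.523*(T − 188.6) + 678.8*4.18*(T − 4.798) + 188.6*0.385*(T − 4.798) = 0
(111.03 + 2837.4 + 72.61) T = 111.03*188.6 + 2837.4*4.798 + 72.61*4.798
T ≈ 11.55 °C

T_f ≈ 11.6 °C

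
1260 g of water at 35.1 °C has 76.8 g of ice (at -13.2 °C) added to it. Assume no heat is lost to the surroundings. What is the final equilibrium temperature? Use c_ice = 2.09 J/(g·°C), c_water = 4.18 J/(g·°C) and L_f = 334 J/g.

Let T be the final temperature. ΣQ_i = 0:
ice -13.2→0 °C: 76.8·2.09·13.2 = 2118.8
  fusion: m_ice L_f = 76.8·334 = 25651
  meltwater 0→T: 76.8·4.18·T = 321.02 T
  water: 5266.8(T − 35.1)
5587.8 T = 184865 − 27770 = 157095
T ≈ 28.11 °C. Since T > 0 °C, the all-ice-melts assumption holds.

T_f ≈ 28.1 °C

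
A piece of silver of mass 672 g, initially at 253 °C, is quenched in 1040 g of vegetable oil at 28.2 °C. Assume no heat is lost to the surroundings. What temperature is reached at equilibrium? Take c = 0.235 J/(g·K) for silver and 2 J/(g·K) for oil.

T_f ≈ 44.1 °C

|Q_silver| = |Q_oil|:
672·0.235·(253 − T) = 1040·2·(T − 28.2)
157.92(253 − T) = 2080(T − 28.2)
2237.9 T = 98610  ⇒  T ≈ 44.06 °C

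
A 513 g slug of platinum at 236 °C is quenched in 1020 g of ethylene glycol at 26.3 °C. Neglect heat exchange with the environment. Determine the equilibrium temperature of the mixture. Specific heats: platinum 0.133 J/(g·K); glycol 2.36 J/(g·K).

|Q_platinum| = |Q_glycol|:
513×0.133×(236 − T) = 1020×2.36×(T − 26.3)
68.23(236 − T) = 2407.2(T − 26.3)
2475.4 T = 79411  ⇒  T ≈ 32.08 °C

T_f ≈ 32.1 °C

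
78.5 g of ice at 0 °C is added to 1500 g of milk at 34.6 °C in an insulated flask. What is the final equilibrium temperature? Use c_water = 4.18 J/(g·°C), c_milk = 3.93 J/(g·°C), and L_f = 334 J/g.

T_f ≈ 28.6 °C

Setting the total heat transfer to zero:
fusion: m_ice L_f = 78.5×334 = 26219; meltwater 0→T: 78.5×4.18×T = 328.13 T; milk cools: 1500×3.93×(T − 34.6) = 5895(T − 34.6)
6223.1 T = 203967 − 26219 = 177748
T ≈ 28.56 °C. Since T > 0 °C, the all-ice-melts assumption holds.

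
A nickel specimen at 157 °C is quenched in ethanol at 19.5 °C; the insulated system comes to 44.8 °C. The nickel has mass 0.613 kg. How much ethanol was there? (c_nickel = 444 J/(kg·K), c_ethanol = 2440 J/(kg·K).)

m ≈ 0.495 kg

Taking heat into each body as positive, Σ m c ΔT = 0:
0.613·444·(44.8 − 157) + m·2440·(44.8 − 19.5) = 0
61732 m = 30538
m = 30538/61732 ≈ 0.4947 kg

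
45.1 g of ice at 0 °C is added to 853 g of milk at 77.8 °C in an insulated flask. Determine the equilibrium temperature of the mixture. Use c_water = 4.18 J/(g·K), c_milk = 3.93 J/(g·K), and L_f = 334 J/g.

T_f ≈ 69.4 °C

Energy conservation, ΣQ = 0:
latent heat to melt: 45.1×334 = 15063
  warm the meltwater: 188.52 T
  milk cools: 853×3.93×(T − 77.8) = 3352.3(T − 77.8)
3540.8 T = 260808 − 15063 = 245745
T ≈ 69.40 °C. Since T > 0 °C, the all-ice-melts assumption holds.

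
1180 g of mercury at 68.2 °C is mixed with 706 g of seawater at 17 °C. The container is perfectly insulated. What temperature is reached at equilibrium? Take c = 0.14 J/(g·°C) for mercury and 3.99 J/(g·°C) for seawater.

T_f ≈ 19.8 °C

Conservation of energy gives ΣQ = 0:
1180×0.14×(T − 68.2) + 706×3.99×(T − 17) = 0
165.2(T − 68.2) + 2816.9(T − 17) = 0
2982.1 T = 59155
T = 59155/2982.1 ≈ 19.84 °C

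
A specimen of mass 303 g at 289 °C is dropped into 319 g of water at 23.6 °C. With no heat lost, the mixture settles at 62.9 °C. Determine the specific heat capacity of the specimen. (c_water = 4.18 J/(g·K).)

Heat gained plus heat lost sum to zero:
303·c·(62.9 − 289) + 319·4.18·(62.9 − 23.6) = 0
-68508 c = -52403
c = -52403/-68508 ≈ 0.7649 J/(g·K)

c ≈ 0.765 J/(g·K)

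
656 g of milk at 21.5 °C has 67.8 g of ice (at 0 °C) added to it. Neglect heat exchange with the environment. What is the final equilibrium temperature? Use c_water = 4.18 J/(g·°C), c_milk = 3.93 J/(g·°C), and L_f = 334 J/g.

T_f ≈ 11.5 °C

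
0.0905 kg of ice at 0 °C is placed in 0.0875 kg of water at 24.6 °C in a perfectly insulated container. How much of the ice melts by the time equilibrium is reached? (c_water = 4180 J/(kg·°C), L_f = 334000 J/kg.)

Cooling the water to 0 °C releases 0.0875·4180·24.6 = 8997.5 J.
Fully melting the ice requires m_ice L_f = 0.0905·334000 = 30227 J.
That's not enough to melt it all — equilibrium is at 0 °C with ice remaining.
Mass melted = 8997.5/334000 ≈ 0.02694 kg.

m_melted ≈ 0.0269 kg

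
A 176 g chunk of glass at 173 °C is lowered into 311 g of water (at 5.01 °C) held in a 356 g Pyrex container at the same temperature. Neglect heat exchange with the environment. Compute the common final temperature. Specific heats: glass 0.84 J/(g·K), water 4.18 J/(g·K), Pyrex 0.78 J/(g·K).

T_f ≈ 19.4 °C

Heat gained plus heat lost sum to zero:
176·0.84·(T − 173) + 311·4.18·(T − 5.01) + 356·0.78·(T − 5.01) = 0
147.84(T − 173) + 1300(T − 5.01) + 277.68(T − 5.01) = 0
1725.5 T = 33480
T ≈ 19.40 °C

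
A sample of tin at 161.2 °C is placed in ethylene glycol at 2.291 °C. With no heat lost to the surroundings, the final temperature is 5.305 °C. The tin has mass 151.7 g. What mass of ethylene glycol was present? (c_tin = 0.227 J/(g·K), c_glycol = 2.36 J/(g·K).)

Conservation of energy gives ΣQ = 0:
151.7·0.227·(5.305 − 161.2) + m·2.36·(5.305 − 2.291) = 0
7.113 m = 5368.4
m = 5368.4/7.113 ≈ 754.7 g

m ≈ 755 g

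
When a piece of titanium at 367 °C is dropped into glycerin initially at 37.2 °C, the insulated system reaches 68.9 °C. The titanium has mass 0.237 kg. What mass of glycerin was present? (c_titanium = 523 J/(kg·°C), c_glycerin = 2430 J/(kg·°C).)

|Q_titanium| = |Q_glycerin|:
0.237×523×(367 − 68.9) = m×2430×(68.9 − 37.2)
77031 m = 36950  ⇒  m ≈ 0.4797 kg

m ≈ 0.48 kg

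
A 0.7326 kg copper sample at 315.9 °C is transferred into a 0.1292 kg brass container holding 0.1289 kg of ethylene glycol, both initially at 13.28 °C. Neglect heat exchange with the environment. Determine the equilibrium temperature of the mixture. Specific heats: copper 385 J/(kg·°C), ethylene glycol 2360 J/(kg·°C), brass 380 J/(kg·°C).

T_f ≈ 147.6 °C

Conservation of energy gives ΣQ = 0:
0.7326·385·(T − 315.9) + 0.1289·2360·(T − 13.28) + 0.1292·380·(T − 13.28) = 0
282.05(T − 315.9) + 304.2(T − 13.28) + 49.1(T − 13.28) = 0
635.35 T = 93792
T ≈ 147.62 °C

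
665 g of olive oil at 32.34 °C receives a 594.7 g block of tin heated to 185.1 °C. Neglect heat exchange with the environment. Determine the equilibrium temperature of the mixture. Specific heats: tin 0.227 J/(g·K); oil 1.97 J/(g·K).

|Q_tin| = |Q_oil|:
594.7*0.227*(185.1 − T) = 665*1.97*(T − 32.34)
135(185.1 − T) = 1310(T − 32.34)
1445 T = 67355  ⇒  T ≈ 46.61 °C

T_f ≈ 46.6 °C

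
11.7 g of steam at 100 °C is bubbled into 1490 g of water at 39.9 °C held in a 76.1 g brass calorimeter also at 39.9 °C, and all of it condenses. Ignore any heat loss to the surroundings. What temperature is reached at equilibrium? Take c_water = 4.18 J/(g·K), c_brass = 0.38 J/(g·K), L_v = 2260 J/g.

T_f ≈ 44.6 °C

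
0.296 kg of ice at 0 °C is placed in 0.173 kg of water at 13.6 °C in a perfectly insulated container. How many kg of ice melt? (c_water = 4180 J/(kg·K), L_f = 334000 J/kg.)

Heat available from the water dropping to 0 °C: 0.173·4180·13.6 = 9834.7 J.
To melt every bit of ice: 0.296·334000 = 98864 J.
That's not enough to melt it all — equilibrium is at 0 °C with ice remaining.
Mass melted = 9834.7/334000 ≈ 0.02945 kg.

m_melted ≈ 0.0294 kg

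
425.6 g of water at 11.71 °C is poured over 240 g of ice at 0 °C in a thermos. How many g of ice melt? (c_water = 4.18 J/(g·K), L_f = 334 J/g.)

m_melted ≈ 62.4 g

Heat available from the water dropping to 0 °C: 425.6×4.18×11.71 = 20832 J.
Fully melting the ice requires m_ice L_f = 240×334 = 80160 J.
That's not enough to melt it all — equilibrium is at 0 °C with ice remaining.
Mass melted = 20832/334 ≈ 62.37 g.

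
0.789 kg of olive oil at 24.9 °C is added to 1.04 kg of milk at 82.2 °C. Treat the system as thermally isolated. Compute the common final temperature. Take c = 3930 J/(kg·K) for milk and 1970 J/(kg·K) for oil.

T_f ≈ 66.4 °C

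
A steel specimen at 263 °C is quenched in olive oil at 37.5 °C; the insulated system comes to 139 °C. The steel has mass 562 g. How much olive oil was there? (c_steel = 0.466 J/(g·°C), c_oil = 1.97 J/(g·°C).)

m ≈ 162 g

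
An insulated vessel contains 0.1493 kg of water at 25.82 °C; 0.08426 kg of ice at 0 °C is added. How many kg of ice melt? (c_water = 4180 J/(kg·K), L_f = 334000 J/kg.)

m_melted ≈ 0.0482 kg

Heat available from the water dropping to 0 °C: 0.1493×4180×25.82 = 16114 J.
Fully melting the ice requires m_ice L_f = 0.08426×334000 = 28143 J.
16114 J < 28143 J, so only part of the ice melts and the system sits at 0 °C.
m_melt = 16114 / L_f = 0.04824 kg.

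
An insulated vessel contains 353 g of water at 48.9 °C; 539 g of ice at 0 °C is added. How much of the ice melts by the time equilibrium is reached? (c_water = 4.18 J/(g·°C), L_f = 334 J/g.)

Water can give up m c ΔT = 353·4.18·48.9 = 72154 J before reaching 0 °C.
To melt every bit of ice: 539·334 = 180026 J.
72154 J < 180026 J, so only part of the ice melts and the system sits at 0 °C.
m_melt = 72154 / L_f = 216 g.

m_melted ≈ 216 g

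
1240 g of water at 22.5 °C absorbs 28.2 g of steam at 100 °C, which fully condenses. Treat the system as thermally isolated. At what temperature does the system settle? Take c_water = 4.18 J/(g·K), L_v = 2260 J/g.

Conservation of energy gives ΣQ = 0:
condense steam: −28.2·2260 = −63732; condensate cools 100→T: 28.2·4.18·(T − 100) = 117.88(T − 100); original water: 5183.2(T − 22.5)
5301.1 T = 63732 + 11788 + 116622 = 192142
T ≈ 36.25 °C (< 100 °C, so full condensation is consistent).

T_f ≈ 36.2 °C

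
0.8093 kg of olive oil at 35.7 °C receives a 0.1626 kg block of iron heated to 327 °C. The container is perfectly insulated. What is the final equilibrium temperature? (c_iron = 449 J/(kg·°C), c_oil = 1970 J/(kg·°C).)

T_f ≈ 48.5 °C

Taking heat into each body as positive, Σ m c ΔT = 0:
0.1626·449·(T − 327) + 0.8093·1970·(T − 35.7) = 0
73.01(T − 327) + 1594.3(T − 35.7) = 0
1667.3 T = 80791
T = 80791 / 1667.3 = 48.5 °C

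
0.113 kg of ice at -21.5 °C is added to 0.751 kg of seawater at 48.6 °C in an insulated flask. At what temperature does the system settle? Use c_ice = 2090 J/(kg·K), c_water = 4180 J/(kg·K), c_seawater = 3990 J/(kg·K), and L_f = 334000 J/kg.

T_f ≈ 29.6 °C

Setting the total heat transfer to zero:
ice -21.5→0 °C: 0.113·2090·21.5 = 5077.7
  latent heat to melt: 0.113·334000 = 37742
  warm the meltwater: 472.34 T
  seawater cools: 0.751·3990·(T − 48.6) = 2996.5(T − 48.6)
3468.8 T = 145629 − 42820 = 102810
T ≈ 29.64 °C (positive, so assuming full melt was valid).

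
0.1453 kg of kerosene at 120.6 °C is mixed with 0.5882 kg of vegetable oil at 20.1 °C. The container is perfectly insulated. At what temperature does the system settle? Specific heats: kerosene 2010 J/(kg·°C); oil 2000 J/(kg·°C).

T_f ≈ 40.1 °C

Heat gained plus heat lost sum to zero:
0.1453*2010*(T − 120.6) + 0.5882*2000*(T − 20.1) = 0
292.05(T − 120.6) + 1176.4(T − 20.1) = 0
(292.05 + 1176.4) T = 292.05*120.6 + 1176.4*20.1
T ≈ 40.09 °C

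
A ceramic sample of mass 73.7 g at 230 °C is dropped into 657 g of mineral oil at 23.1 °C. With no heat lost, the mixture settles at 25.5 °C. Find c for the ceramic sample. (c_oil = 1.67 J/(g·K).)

Taking heat into each body as positive, Σ m c ΔT = 0:
73.7×c×(25.5 − 230) + 657×1.67×(25.5 − 23.1) = 0
-15072 c = -2633.3
c = -2633.3/-15072 ≈ 0.1747 J/(g·K)

c ≈ 0.175 J/(g·K)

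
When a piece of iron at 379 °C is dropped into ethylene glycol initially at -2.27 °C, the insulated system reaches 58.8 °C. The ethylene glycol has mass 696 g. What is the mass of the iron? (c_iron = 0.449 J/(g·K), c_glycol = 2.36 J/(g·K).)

Energy conservation, ΣQ = 0:
m×0.449×(58.8 − 379) + 696×2.36×(58.8 − (-2.27)) = 0
-143.77 m = -100311
m = -100311/-143.77 ≈ 697.7 g

m ≈ 698 g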